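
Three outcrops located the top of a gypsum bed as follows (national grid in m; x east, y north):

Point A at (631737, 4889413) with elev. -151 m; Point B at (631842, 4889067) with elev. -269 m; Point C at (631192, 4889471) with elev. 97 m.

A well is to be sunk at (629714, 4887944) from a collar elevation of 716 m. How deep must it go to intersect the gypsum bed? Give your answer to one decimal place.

Two edge vectors: Point A→Point B = (105, -346, -118), Point A→Point C = (-545, 58, 248).
Normal n = (Point A→Point B) × (Point A→Point C) = (-78964, 38270, -182480).
So ∂z/∂x = −n_x/n_z = −0.432726874 and ∂z/∂y = −n_y/n_z = 0.209721613.
Intercept c from Point A: -151 + 273369.58 − 1025415.58 = −752197.01.
At (629714, 4887944): z_contact = −272494.17 + 1025107.50 − 752197.01 = 416.33 m.
Depth below ground = 716 − 416.33 = 299.7 m.

299.7 m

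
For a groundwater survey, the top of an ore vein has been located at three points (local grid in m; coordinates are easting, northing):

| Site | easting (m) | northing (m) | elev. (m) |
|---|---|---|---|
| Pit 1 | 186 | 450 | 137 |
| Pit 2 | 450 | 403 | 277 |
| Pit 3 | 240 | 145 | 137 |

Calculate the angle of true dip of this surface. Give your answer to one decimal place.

29.1°

Let the plane be z = a·easting + b·northing + c.
Pit 2−Pit 1: 264a − 47b = 140;  Pit 3−Pit 1: 54a − 305b = 0.
Solving gives a = 0.54756, b = 0.09695.
Gradient magnitude |∇z| = √(a² + b²) = √(0.29982 + 0.00940) = 0.55608.
True dip = arctan(0.55608) = 29.1°, dipping toward W (azimuth ≈ 260°).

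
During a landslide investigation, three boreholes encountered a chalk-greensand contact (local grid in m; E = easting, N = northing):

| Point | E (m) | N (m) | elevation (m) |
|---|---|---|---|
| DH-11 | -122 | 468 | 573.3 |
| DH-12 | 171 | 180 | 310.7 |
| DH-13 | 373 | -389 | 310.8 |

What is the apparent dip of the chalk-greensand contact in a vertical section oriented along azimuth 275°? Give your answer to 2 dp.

53.04°

Two edge vectors: DH-11→DH-12 = (293, -288, -262.6), DH-11→DH-13 = (495, -857, -262.5).
Normal n = (DH-11→DH-12) × (DH-11→DH-13) = (-149448.2, -53074.5, -108541).
So ∂z/∂E = −n_x/n_z = −1.37688 and ∂z/∂N = −n_y/n_z = −0.48898.
Unit vector along 275° is (sin 275°, cos 275°) = (-0.9962, 0.0872).
Slope in that direction = a·(-0.9962) + b·(0.0872) = 1.32903.
Apparent dip = arctan|1.32903| = 53.04° (true dip is 55.6°, so apparent ≤ true as expected).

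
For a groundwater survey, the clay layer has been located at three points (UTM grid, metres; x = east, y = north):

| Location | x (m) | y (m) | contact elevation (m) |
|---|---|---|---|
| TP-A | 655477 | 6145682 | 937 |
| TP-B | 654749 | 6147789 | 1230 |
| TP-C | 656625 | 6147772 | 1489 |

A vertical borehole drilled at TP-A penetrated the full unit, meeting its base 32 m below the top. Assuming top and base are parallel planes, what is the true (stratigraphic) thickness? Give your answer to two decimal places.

31.16 m

Two edge vectors: TP-A→TP-B = (-728, 2107, 293), TP-A→TP-C = (1148, 2090, 552).
Normal n = (TP-A→TP-B) × (TP-A→TP-C) = (550694, 738220, -3940356).
So ∂z/∂x = −n_x/n_z = 0.13976 and ∂z/∂y = −n_y/n_z = 0.18735.
|∇z| = √(a²+b²) = 0.23373, so dip δ = arctan(0.23373) = 13.16°.
True thickness = vertical thickness × cos δ = 32 × cos 13.16° = 31.16 m.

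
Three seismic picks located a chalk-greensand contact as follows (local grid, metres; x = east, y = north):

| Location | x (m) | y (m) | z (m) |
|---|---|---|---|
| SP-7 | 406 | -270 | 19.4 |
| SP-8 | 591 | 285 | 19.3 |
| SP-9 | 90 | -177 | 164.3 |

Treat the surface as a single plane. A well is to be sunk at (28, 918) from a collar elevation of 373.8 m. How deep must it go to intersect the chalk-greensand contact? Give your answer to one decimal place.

31.4 m

Two edge vectors: SP-7→SP-8 = (185, 555, -0.1), SP-7→SP-9 = (-316, 93, 144.9).
Normal n = (SP-7→SP-8) × (SP-7→SP-9) = (80428.8, -26774.9, 192585).
So ∂z/∂x = −n_x/n_z = −0.41763 and ∂z/∂y = −n_y/n_z = 0.13903.
Intercept c from SP-7: 19.4 + 169.56 + 37.54 = 226.49.
At (28, 918): z_contact = −11.69 + 127.63 + 226.49 = 342.43 m.
Depth below ground = 373.8 − 342.43 = 31.4 m.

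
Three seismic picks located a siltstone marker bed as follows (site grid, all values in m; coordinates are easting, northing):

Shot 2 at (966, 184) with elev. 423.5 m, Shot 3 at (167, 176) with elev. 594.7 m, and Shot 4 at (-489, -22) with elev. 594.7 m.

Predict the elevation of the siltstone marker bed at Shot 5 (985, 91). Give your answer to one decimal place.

351.0 m

Two edge vectors: Shot 2→Shot 3 = (-799, -8, 171.2), Shot 2→Shot 4 = (-1455, -206, 171.2).
Normal n = (Shot 2→Shot 3) × (Shot 2→Shot 4) = (33897.6, -112307.2, 152954).
So ∂z/∂easting = −n_x/n_z = −0.22162 and ∂z/∂northing = −n_y/n_z = 0.73425.
Intercept c from Shot 2: 423.5 + 214.08 − 135.10 = 502.48.
At (985, 91): z = −218.3 + 66.8 + 502.48 = 351.0 m.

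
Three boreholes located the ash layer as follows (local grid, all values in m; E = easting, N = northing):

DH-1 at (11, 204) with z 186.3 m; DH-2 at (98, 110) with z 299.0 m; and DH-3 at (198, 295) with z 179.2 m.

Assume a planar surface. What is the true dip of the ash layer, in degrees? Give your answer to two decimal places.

Two edge vectors: DH-1→DH-2 = (87, -94, 112.7), DH-1→DH-3 = (187, 91, -7.1).
Normal n = (DH-1→DH-2) × (DH-1→DH-3) = (-9588.3, 21692.6, 25495).
So ∂z/∂E = −n_x/n_z = 0.37609 and ∂z/∂N = −n_y/n_z = −0.85086.
Gradient magnitude |∇z| = √(a² + b²) = √(0.14144 + 0.72396) = 0.93027.
True dip = arctan(0.93027) = 42.93°, dipping toward NNW (azimuth ≈ 336°).

42.93°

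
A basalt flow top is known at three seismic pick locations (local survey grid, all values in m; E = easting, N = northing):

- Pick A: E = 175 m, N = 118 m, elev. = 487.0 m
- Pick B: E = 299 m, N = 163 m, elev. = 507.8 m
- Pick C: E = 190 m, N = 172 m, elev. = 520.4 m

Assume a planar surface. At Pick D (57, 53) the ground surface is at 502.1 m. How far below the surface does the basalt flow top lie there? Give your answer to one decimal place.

49.0 m

Let the plane be z = a·E + b·N + c.
Pick B−Pick A: 124a + 45b = 20.8;  Pick C−Pick A: 15a + 54b = 33.4.
Solving gives a = −0.06308, b = 0.63604.
Then c = 487 − a·175 − b·118 = 422.99.
At (57, 53): z_contact = −3.60 + 33.71 + 422.99 = 453.10 m.
Depth below ground = 502.1 − 453.10 = 49.0 m.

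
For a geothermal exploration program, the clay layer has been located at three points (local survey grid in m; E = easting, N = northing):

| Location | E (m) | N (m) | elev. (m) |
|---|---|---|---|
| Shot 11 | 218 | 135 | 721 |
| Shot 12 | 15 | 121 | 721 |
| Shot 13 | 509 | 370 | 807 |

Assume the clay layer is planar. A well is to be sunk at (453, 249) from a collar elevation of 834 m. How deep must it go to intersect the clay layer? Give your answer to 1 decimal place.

Let the plane be z = a·E + b·N + c.
Shot 12−Shot 11: −203a − 14b = 0;  Shot 13−Shot 11: 291a + 235b = 86.
Solving gives a = −0.02760, b = 0.40013.
Then c = 721 − a·218 − b·135 = 673.00.
At (453, 249): z_contact = −12.50 + 99.63 + 673.00 = 760.13 m.
Depth below ground = 834 − 760.13 = 73.9 m.

73.9 m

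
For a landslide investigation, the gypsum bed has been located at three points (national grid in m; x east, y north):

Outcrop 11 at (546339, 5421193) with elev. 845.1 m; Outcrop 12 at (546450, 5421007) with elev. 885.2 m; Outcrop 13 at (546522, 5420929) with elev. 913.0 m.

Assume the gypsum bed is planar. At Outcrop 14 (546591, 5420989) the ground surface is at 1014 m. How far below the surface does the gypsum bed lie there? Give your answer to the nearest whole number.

Two edge vectors: Outcrop 11→Outcrop 12 = (111, -186, 40.1), Outcrop 11→Outcrop 13 = (183, -264, 67.9).
Normal n = (Outcrop 11→Outcrop 12) × (Outcrop 11→Outcrop 13) = (-2043, -198.6, 4734).
So ∂z/∂x = −n_x/n_z = 0.43155894 and ∂z/∂y = −n_y/n_z = 0.04195184.
Intercept c from Outcrop 11: 845.1 − 235777.48 − 227429.01 = −462361.39.
At (546591, 5420989): z_contact = 235886.2 + 227420.5 − 462361.39 = 945.3 m.
Depth below ground = 1014 − 945.3 = 69 m.

69 m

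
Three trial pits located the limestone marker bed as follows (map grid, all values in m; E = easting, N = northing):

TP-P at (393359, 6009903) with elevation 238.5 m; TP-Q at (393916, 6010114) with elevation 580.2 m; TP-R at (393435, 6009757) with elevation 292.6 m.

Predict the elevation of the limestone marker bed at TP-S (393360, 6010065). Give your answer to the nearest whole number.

Let the plane be z = a·E + b·N + c.
TP-Q−TP-P: 557a + 211b = 341.7;  TP-R−TP-P: 76a − 146b = 54.1.
Solving gives a = 0.62966885, b = −0.04277512.
Then c = 238.5 − a·393359 − b·6009903 = 9626.90.
At (393360, 6010065): z = 247686.5 − 257081.2 + 9626.90 = 232.2 m.

232 m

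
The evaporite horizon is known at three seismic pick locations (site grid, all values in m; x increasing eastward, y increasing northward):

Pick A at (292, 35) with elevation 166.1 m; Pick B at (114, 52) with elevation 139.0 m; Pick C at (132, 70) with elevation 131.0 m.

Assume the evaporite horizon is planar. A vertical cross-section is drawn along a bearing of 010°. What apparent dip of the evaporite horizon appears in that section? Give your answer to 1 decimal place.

Let the plane be z = a·x + b·y + c.
Pick B−Pick A: −178a + 17b = −27.1;  Pick C−Pick A: −160a + 35b = −35.1.
Solving gives a = 0.10023, b = −0.54467.
Unit vector along 010° is (sin 10°, cos 10°) = (0.1736, 0.9848).
Slope in that direction = a·(0.1736) + b·(0.9848) = −0.51899.
Apparent dip = arctan|0.51899| = 27.4° (true dip is 29.0°, so apparent ≤ true as expected).

27.4°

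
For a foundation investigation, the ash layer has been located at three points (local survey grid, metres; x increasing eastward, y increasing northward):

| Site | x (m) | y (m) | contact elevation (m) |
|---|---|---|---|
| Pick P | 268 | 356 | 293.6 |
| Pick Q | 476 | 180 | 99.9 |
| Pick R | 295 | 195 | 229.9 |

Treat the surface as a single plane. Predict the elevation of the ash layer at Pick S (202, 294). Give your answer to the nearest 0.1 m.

322.2 m

Let the plane be z = a·x + b·y + c.
Pick Q−Pick P: 208a − 176b = −193.7;  Pick R−Pick P: 27a − 161b = −63.7.
Solving gives a = −0.69510, b = 0.27908.
Then c = 293.6 − a·268 − b·356 = 380.53.
At (202, 294): z = −140.4 + 82.1 + 380.53 = 322.2 m.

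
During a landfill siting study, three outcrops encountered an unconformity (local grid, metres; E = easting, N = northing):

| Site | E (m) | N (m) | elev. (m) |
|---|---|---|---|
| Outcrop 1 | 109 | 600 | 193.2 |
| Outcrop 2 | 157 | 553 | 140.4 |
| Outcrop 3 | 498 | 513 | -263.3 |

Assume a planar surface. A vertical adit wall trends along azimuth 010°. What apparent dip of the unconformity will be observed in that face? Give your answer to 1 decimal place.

16.9°

Let the plane be z = a·E + b·N + c.
Outcrop 2−Outcrop 1: 48a − 47b = −52.8;  Outcrop 3−Outcrop 1: 389a − 87b = −456.5.
Solving gives a = −1.19529, b = −0.09731.
Unit vector along 010° is (sin 10°, cos 10°) = (0.1736, 0.9848).
Slope in that direction = a·(0.1736) + b·(0.9848) = −0.30339.
Apparent dip = arctan|0.30339| = 16.9° (true dip is 50.2°, so apparent ≤ true as expected).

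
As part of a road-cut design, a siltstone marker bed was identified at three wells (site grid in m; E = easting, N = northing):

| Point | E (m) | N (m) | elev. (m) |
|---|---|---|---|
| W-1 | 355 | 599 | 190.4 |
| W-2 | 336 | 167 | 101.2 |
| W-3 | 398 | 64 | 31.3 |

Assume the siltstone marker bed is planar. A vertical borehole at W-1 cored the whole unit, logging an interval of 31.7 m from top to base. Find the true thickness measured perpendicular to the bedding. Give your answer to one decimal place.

25.1 m

Two edge vectors: W-1→W-2 = (-19, -432, -89.2), W-1→W-3 = (43, -535, -159.1).
Normal n = (W-1→W-2) × (W-1→W-3) = (21009.2, -6858.5, 28741).
So ∂z/∂E = −n_x/n_z = −0.73098 and ∂z/∂N = −n_y/n_z = 0.23863.
|∇z| = √(a²+b²) = 0.76895, so dip δ = arctan(0.76895) = 37.56°.
True thickness = vertical thickness × cos δ = 31.7 × cos 37.56° = 25.1 m.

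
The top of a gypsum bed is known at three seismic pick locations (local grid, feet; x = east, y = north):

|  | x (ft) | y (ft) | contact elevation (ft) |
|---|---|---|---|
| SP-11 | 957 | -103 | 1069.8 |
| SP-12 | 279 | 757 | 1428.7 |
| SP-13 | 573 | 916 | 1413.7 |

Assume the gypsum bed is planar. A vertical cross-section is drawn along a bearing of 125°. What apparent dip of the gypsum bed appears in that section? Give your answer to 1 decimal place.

17.3°

Let the plane be z = a·x + b·y + c.
SP-12−SP-11: −678a + 860b = 358.9;  SP-13−SP-11: −384a + 1019b = 343.9.
Solving gives a = −0.19400, b = 0.26438.
Unit vector along 125° is (sin 125°, cos 125°) = (0.8192, -0.5736).
Slope in that direction = a·(0.8192) + b·(-0.5736) = −0.31056.
Apparent dip = arctan|0.31056| = 17.3° (true dip is 18.2°, so apparent ≤ true as expected).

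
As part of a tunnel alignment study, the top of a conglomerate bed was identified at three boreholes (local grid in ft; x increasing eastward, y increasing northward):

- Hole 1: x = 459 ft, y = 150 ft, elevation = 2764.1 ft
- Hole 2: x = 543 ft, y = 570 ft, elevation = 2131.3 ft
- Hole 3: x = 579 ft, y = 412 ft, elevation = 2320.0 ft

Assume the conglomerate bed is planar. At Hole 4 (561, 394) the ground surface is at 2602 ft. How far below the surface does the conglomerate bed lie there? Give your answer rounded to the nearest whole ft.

Let the plane be z = a·x + b·y + c.
Hole 2−Hole 1: 84a + 420b = −632.8;  Hole 3−Hole 1: 120a + 262b = −444.1.
Solving gives a = −0.73008, b = −1.36065.
Then c = 2764.1 − a·459 − b·150 = 3303.30.
At (561, 394): z_contact = −409.6 − 536.1 + 3303.30 = 2357.6 ft.
Depth below ground = 2602 − 2357.6 = 244 ft.

244 ft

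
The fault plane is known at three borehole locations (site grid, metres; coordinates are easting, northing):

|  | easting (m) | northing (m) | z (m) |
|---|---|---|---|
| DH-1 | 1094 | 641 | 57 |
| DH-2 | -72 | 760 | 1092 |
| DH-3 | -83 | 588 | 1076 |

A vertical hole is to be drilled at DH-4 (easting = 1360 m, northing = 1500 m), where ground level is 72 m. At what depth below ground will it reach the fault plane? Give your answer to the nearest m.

Two edge vectors: DH-1→DH-2 = (-1166, 119, 1035), DH-1→DH-3 = (-1177, -53, 1019).
Normal n = (DH-1→DH-2) × (DH-1→DH-3) = (176116, -30041, 201861).
So ∂z/∂easting = −n_x/n_z = −0.87246 and ∂z/∂northing = −n_y/n_z = 0.14882.
Intercept c from DH-1: 57 + 954.47 − 95.39 = 916.08.
At (1360, 1500): z_contact = −1186.5 + 223.2 + 916.08 = -47.2 m.
Depth below ground = 72 − (-47.2) = 119 m.

119 m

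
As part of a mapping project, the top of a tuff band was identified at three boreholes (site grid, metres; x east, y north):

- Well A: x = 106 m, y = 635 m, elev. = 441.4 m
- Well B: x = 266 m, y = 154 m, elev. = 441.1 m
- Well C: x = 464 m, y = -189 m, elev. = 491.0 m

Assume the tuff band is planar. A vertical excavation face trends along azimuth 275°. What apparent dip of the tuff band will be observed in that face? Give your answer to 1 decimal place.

Let the plane be z = a·x + b·y + c.
Well B−Well A: 160a − 481b = −0.3;  Well C−Well A: 358a − 824b = 49.6.
Solving gives a = 0.59727, b = 0.19930.
Unit vector along 275° is (sin 275°, cos 275°) = (-0.9962, 0.0872).
Slope in that direction = a·(-0.9962) + b·(0.0872) = −0.57763.
Apparent dip = arctan|0.57763| = 30.0° (true dip is 32.2°, so apparent ≤ true as expected).

30.0°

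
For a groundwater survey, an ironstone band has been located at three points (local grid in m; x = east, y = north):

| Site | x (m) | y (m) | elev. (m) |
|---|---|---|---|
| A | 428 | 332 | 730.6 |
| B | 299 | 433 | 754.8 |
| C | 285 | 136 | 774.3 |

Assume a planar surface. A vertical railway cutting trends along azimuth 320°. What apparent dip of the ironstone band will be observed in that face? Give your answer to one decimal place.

Let the plane be z = a·x + b·y + c.
B−A: −129a + 101b = 24.2;  C−A: −143a − 196b = 43.7.
Solving gives a = −0.23050, b = −0.05479.
Unit vector along 320° is (sin 320°, cos 320°) = (-0.6428, 0.7660).
Slope in that direction = a·(-0.6428) + b·(0.7660) = 0.10619.
Apparent dip = arctan|0.10619| = 6.1° (true dip is 13.3°, so apparent ≤ true as expected).

6.1°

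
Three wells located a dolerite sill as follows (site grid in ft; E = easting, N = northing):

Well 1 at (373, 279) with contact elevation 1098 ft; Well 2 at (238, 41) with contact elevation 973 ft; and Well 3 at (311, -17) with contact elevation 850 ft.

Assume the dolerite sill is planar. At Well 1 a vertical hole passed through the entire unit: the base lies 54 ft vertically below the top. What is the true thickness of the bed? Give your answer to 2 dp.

32.24 ft

Two edge vectors: Well 1→Well 2 = (-135, -238, -125), Well 1→Well 3 = (-62, -296, -248).
Normal n = (Well 1→Well 2) × (Well 1→Well 3) = (22024, -25730, 25204).
So ∂z/∂E = −n_x/n_z = −0.87383 and ∂z/∂N = −n_y/n_z = 1.02087.
|∇z| = √(a²+b²) = 1.34378, so dip δ = arctan(1.34378) = 53.34°.
True thickness = vertical thickness × cos δ = 54 × cos 53.34° = 32.24 ft.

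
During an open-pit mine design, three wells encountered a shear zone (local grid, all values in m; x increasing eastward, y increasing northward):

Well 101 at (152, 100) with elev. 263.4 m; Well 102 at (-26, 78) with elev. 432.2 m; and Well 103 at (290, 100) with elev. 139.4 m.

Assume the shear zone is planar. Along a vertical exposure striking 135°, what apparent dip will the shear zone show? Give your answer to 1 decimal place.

19.3°

Let the plane be z = a·x + b·y + c.
Well 102−Well 101: −178a − 22b = 168.8;  Well 103−Well 101: 138a + 0b = −124.
Solving gives a = −0.89855, b = −0.40264.
Unit vector along 135° is (sin 135°, cos 135°) = (0.7071, -0.7071).
Slope in that direction = a·(0.7071) + b·(-0.7071) = −0.35067.
Apparent dip = arctan|0.35067| = 19.3° (true dip is 44.6°, so apparent ≤ true as expected).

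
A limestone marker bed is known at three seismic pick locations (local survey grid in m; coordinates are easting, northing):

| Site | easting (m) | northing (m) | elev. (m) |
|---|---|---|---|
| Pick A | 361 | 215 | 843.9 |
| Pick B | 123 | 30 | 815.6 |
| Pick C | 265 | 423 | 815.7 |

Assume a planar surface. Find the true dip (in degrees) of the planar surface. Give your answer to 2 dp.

Two edge vectors: Pick A→Pick B = (-238, -185, -28.3), Pick A→Pick C = (-96, 208, -28.2).
Normal n = (Pick A→Pick B) × (Pick A→Pick C) = (11103.4, -3994.8, -67264).
So ∂z/∂easting = −n_x/n_z = 0.16507 and ∂z/∂northing = −n_y/n_z = −0.05939.
Gradient magnitude |∇z| = √(a² + b²) = √(0.02725 + 0.00353) = 0.17543.
True dip = arctan(0.17543) = 9.95°, dipping toward WNW (azimuth ≈ 290°).

9.95°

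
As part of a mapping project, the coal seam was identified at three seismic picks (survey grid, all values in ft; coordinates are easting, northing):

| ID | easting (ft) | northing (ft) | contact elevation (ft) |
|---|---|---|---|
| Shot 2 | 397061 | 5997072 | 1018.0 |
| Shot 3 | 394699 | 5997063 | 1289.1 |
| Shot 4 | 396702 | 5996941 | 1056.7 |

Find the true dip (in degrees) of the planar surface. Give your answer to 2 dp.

6.64°

Two edge vectors: Shot 2→Shot 3 = (-2362, -9, 271.1), Shot 2→Shot 4 = (-359, -131, 38.7).
Normal n = (Shot 2→Shot 3) × (Shot 2→Shot 4) = (35165.8, -5915.5, 306191).
So ∂z/∂easting = −n_x/n_z = −0.11485 and ∂z/∂northing = −n_y/n_z = 0.01932.
Gradient magnitude |∇z| = √(a² + b²) = √(0.01319 + 0.00037) = 0.11646.
True dip = arctan(0.11646) = 6.64°, dipping toward E (azimuth ≈ 100°).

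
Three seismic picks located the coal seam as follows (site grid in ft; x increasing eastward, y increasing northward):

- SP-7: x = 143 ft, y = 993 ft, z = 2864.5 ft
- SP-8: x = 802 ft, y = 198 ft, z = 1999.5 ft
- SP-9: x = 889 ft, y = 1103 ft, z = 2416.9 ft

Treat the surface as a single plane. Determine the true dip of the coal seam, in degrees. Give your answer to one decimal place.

Two edge vectors: SP-7→SP-8 = (659, -795, -865), SP-7→SP-9 = (746, 110, -447.6).
Normal n = (SP-7→SP-8) × (SP-7→SP-9) = (450992, -350321.6, 665560).
So ∂z/∂x = −n_x/n_z = −0.67761 and ∂z/∂y = −n_y/n_z = 0.52636.
Gradient magnitude |∇z| = √(a² + b²) = √(0.45916 + 0.27705) = 0.85803.
True dip = arctan(0.85803) = 40.6°, dipping toward SE (azimuth ≈ 128°).

40.6°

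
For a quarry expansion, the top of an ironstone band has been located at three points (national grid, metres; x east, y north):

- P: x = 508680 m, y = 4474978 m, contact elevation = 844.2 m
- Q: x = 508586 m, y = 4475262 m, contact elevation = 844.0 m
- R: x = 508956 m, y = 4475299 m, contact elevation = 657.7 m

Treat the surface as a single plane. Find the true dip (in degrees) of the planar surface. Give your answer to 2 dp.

27.18°

Let the plane be z = a·x + b·y + c.
Q−P: −94a + 284b = −0.2;  R−P: 276a + 321b = −186.5.
Solving gives a = −0.48731, b = −0.16200.
Gradient magnitude |∇z| = √(a² + b²) = √(0.23747 + 0.02624) = 0.51353.
True dip = arctan(0.51353) = 27.18°, dipping toward ENE (azimuth ≈ 072°).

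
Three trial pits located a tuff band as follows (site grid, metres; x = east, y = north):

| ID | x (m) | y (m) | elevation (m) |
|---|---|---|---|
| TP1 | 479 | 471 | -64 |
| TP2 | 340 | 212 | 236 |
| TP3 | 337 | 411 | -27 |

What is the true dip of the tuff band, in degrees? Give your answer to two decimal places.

53.47°

Let the plane be z = a·x + b·y + c.
TP2−TP1: −139a − 259b = 300;  TP3−TP1: −142a − 60b = 37.
Solving gives a = 0.29598, b = −1.31715.
Gradient magnitude |∇z| = √(a² + b²) = √(0.08760 + 1.73487) = 1.34999.
True dip = arctan(1.34999) = 53.47°, dipping toward NNW (azimuth ≈ 347°).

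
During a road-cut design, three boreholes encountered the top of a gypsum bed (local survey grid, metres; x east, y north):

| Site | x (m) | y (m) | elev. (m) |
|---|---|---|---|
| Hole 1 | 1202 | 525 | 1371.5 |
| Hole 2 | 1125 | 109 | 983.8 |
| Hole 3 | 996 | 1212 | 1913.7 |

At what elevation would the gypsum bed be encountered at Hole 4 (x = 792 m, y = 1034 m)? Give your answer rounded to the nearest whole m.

Let the plane be z = a·x + b·y + c.
Hole 2−Hole 1: −77a − 416b = −387.7;  Hole 3−Hole 1: −206a + 687b = 542.2.
Solving gives a = 0.29434, b = 0.87749.
Then c = 1371.5 − a·1202 − b·525 = 557.02.
At (792, 1034): z = 233.1 + 907.3 + 557.02 = 1697.5 m.

1697 m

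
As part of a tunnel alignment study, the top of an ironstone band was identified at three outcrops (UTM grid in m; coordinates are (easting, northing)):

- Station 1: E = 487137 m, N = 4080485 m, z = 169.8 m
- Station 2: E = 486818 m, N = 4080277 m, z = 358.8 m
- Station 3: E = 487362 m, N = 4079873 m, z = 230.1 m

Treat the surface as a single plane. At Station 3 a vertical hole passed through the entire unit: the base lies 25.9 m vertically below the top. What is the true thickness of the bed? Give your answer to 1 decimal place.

23.2 m

Let the plane be z = a·E + b·N + c.
Station 2−Station 1: −319a − 208b = 189;  Station 3−Station 1: 225a − 612b = 60.3.
Solving gives a = −0.42609, b = −0.25518.
|∇z| = √(a²+b²) = 0.49666, so dip δ = arctan(0.49666) = 26.41°.
True thickness = vertical thickness × cos δ = 25.9 × cos 26.41° = 23.2 m.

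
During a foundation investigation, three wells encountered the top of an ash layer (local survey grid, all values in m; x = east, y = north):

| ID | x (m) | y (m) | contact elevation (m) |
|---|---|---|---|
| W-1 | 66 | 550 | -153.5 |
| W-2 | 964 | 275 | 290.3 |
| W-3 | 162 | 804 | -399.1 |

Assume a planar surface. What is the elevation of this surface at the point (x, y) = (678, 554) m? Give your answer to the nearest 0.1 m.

-49.0 m

Two edge vectors: W-1→W-2 = (898, -275, 443.8), W-1→W-3 = (96, 254, -245.6).
Normal n = (W-1→W-2) × (W-1→W-3) = (-45185.2, 263153.6, 254492).
So ∂z/∂x = −n_x/n_z = 0.17755 and ∂z/∂y = −n_y/n_z = −1.03403.
Intercept c from W-1: -153.5 − 11.72 + 568.72 = 403.50.
At (678, 554): z = 120.4 − 572.9 + 403.50 = -49.0 m.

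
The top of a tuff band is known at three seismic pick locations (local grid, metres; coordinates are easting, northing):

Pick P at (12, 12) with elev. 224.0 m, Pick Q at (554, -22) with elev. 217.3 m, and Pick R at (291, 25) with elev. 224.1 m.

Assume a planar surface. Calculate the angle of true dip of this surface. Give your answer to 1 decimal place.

6.6°

Let the plane be z = a·easting + b·northing + c.
Pick Q−Pick P: 542a − 34b = −6.7;  Pick R−Pick P: 279a + 13b = 0.1.
Solving gives a = −0.00506, b = 0.11635.
Gradient magnitude |∇z| = √(a² + b²) = √(0.00003 + 0.01354) = 0.11646.
True dip = arctan(0.11646) = 6.6°, dipping toward S (azimuth ≈ 178°).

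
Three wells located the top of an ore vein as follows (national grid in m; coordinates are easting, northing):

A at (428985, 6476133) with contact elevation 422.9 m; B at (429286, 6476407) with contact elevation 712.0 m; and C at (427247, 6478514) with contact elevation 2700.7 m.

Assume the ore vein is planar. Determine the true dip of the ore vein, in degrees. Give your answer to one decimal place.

44.9°

Two edge vectors: A→B = (301, 274, 289.1), A→C = (-1738, 2381, 2277.8).
Normal n = (A→B) × (A→C) = (-64229.9, -1188073.6, 1192893).
So ∂z/∂easting = −n_x/n_z = 0.05384 and ∂z/∂northing = −n_y/n_z = 0.99596.
Gradient magnitude |∇z| = √(a² + b²) = √(0.00290 + 0.99194) = 0.99741.
True dip = arctan(0.99741) = 44.9°, dipping toward S (azimuth ≈ 183°).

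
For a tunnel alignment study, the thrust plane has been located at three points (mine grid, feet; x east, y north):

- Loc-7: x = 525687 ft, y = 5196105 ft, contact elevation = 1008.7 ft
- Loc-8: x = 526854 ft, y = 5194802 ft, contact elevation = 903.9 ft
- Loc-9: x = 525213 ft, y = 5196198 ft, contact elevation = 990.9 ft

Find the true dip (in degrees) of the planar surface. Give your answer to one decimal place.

8.7°

Let the plane be z = a·x + b·y + c.
Loc-8−Loc-7: 1167a − 1303b = −104.8;  Loc-9−Loc-7: −474a + 93b = −17.8.
Solving gives a = 0.06470, b = 0.13838.
Gradient magnitude |∇z| = √(a² + b²) = √(0.00419 + 0.01915) = 0.15276.
True dip = arctan(0.15276) = 8.7°, dipping toward SSW (azimuth ≈ 205°).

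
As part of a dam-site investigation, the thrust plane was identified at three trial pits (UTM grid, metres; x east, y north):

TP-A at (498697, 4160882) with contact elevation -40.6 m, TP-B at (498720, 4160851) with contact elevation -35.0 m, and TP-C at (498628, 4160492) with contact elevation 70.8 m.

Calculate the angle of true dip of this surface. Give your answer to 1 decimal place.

Let the plane be z = a·x + b·y + c.
TP-B−TP-A: 23a − 31b = 5.6;  TP-C−TP-A: −69a − 390b = 111.4.
Solving gives a = −0.11427, b = −0.26542.
Gradient magnitude |∇z| = √(a² + b²) = √(0.01306 + 0.07045) = 0.28898.
True dip = arctan(0.28898) = 16.1°, dipping toward NNE (azimuth ≈ 023°).

16.1°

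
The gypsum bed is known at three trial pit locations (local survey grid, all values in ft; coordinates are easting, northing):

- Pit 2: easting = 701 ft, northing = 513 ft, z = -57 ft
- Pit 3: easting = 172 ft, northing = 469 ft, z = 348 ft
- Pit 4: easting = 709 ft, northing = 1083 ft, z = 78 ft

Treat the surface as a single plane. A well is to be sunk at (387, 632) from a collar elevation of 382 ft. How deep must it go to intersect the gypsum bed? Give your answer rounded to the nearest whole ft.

163 ft

Two edge vectors: Pit 2→Pit 3 = (-529, -44, 405), Pit 2→Pit 4 = (8, 570, 135).
Normal n = (Pit 2→Pit 3) × (Pit 2→Pit 4) = (-236790, 74655, -301178).
So ∂z/∂easting = −n_x/n_z = −0.78621 and ∂z/∂northing = −n_y/n_z = 0.24788.
Intercept c from Pit 2: -57 + 551.14 − 127.16 = 366.97.
At (387, 632): z_contact = −304.3 + 156.7 + 366.97 = 219.4 ft.
Depth below ground = 382 − 219.4 = 163 ft.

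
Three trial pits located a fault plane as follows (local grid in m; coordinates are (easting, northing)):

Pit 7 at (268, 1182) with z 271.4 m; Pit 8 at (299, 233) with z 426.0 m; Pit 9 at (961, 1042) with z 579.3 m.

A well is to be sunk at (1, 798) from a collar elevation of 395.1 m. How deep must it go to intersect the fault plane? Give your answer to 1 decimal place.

176.9 m

Two edge vectors: Pit 7→Pit 8 = (31, -949, 154.6), Pit 7→Pit 9 = (693, -140, 307.9).
Normal n = (Pit 7→Pit 8) × (Pit 7→Pit 9) = (-270553.1, 97592.9, 653317).
So ∂z/∂E = −n_x/n_z = 0.414122 and ∂z/∂N = −n_y/n_z = −0.149381.
Intercept c from Pit 7: 271.4 − 110.98 + 176.57 = 336.98.
At (1, 798): z_contact = 0.41 − 119.21 + 336.98 = 218.19 m.
Depth below ground = 395.1 − 218.19 = 176.9 m.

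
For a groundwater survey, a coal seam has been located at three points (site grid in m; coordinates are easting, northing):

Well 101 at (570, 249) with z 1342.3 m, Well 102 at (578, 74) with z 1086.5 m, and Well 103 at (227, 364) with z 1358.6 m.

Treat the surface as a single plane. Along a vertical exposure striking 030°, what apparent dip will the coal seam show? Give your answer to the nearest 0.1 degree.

56.5°

Two edge vectors: Well 101→Well 102 = (8, -175, -255.8), Well 101→Well 103 = (-343, 115, 16.3).
Normal n = (Well 101→Well 102) × (Well 101→Well 103) = (26564.5, 87609, -59105).
So ∂z/∂easting = −n_x/n_z = 0.44945 and ∂z/∂northing = −n_y/n_z = 1.48226.
Unit vector along 030° is (sin 30°, cos 30°) = (0.5000, 0.8660).
Slope in that direction = a·(0.5000) + b·(0.8660) = 1.50840.
Apparent dip = arctan|1.50840| = 56.5° (true dip is 57.2°, so apparent ≤ true as expected).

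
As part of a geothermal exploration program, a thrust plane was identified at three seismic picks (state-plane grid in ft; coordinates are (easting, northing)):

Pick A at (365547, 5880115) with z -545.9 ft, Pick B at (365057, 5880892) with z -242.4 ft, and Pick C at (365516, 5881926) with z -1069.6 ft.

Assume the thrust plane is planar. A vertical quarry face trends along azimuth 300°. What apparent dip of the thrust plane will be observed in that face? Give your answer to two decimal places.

Let the plane be z = a·E + b·N + c.
Pick B−Pick A: −490a + 777b = 303.5;  Pick C−Pick A: −31a + 1811b = −523.7.
Solving gives a = −1.10802, b = −0.30814.
Unit vector along 300° is (sin 300°, cos 300°) = (-0.8660, 0.5000).
Slope in that direction = a·(-0.8660) + b·(0.5000) = 0.80550.
Apparent dip = arctan|0.80550| = 38.85° (true dip is 49.0°, so apparent ≤ true as expected).

38.85°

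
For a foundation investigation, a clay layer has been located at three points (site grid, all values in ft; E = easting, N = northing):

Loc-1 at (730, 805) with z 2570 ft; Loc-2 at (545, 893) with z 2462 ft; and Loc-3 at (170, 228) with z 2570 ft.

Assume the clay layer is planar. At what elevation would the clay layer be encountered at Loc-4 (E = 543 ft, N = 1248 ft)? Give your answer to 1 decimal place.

2323.6 ft

Let the plane be z = a·E + b·N + c.
Loc-2−Loc-1: −185a + 88b = −108;  Loc-3−Loc-1: −560a − 577b = 0.
Solving gives a = 0.399398, b = −0.387630.
Then c = 2570 − a·730 − b·805 = 2590.48.
At (543, 1248): z = 216.9 − 483.8 + 2590.48 = 2323.6 ft.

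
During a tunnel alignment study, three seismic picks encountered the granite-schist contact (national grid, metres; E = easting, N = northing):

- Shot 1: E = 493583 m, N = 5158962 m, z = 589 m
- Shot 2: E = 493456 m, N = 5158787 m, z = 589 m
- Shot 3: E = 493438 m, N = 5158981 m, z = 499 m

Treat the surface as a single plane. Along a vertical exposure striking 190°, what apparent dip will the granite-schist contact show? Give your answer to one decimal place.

Two edge vectors: Shot 1→Shot 2 = (-127, -175, 0), Shot 1→Shot 3 = (-145, 19, -90).
Normal n = (Shot 1→Shot 2) × (Shot 1→Shot 3) = (15750, -11430, -27788).
So ∂z/∂E = −n_x/n_z = 0.56679 and ∂z/∂N = −n_y/n_z = −0.41133.
Unit vector along 190° is (sin 190°, cos 190°) = (-0.1736, -0.9848).
Slope in that direction = a·(-0.1736) + b·(-0.9848) = 0.30666.
Apparent dip = arctan|0.30666| = 17.0° (true dip is 35.0°, so apparent ≤ true as expected).

17.0°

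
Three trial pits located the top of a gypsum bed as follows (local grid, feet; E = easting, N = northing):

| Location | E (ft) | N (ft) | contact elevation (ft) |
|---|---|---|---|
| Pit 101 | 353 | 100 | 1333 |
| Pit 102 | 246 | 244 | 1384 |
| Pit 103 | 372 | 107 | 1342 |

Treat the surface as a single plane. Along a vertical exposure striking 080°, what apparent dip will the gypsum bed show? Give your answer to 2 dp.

Two edge vectors: Pit 101→Pit 102 = (-107, 144, 51), Pit 101→Pit 103 = (19, 7, 9).
Normal n = (Pit 101→Pit 102) × (Pit 101→Pit 103) = (939, 1932, -3485).
So ∂z/∂E = −n_x/n_z = 0.26944 and ∂z/∂N = −n_y/n_z = 0.55438.
Unit vector along 080° is (sin 80°, cos 80°) = (0.9848, 0.1736).
Slope in that direction = a·(0.9848) + b·(0.1736) = 0.36161.
Apparent dip = arctan|0.36161| = 19.88° (true dip is 31.6°, so apparent ≤ true as expected).

19.88°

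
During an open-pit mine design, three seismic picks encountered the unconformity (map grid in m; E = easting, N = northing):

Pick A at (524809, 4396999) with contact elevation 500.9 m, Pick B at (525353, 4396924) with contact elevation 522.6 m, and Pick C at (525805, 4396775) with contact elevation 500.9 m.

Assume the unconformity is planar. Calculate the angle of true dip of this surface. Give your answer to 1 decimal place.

25.2°

Two edge vectors: Pick A→Pick B = (544, -75, 21.7), Pick A→Pick C = (996, -224, 0).
Normal n = (Pick A→Pick B) × (Pick A→Pick C) = (4860.8, 21613.2, -47156).
So ∂z/∂E = −n_x/n_z = 0.10308 and ∂z/∂N = −n_y/n_z = 0.45833.
Gradient magnitude |∇z| = √(a² + b²) = √(0.01063 + 0.21007) = 0.46978.
True dip = arctan(0.46978) = 25.2°, dipping toward SSW (azimuth ≈ 193°).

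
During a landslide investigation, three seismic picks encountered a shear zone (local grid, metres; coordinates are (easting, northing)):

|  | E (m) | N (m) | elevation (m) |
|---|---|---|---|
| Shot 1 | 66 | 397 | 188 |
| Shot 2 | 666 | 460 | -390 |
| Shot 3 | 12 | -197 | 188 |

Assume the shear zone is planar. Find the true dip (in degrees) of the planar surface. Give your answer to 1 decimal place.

Two edge vectors: Shot 1→Shot 2 = (600, 63, -578), Shot 1→Shot 3 = (-54, -594, 0).
Normal n = (Shot 1→Shot 2) × (Shot 1→Shot 3) = (-343332, 31212, -352998).
So ∂z/∂E = −n_x/n_z = −0.97262 and ∂z/∂N = −n_y/n_z = 0.08842.
Gradient magnitude |∇z| = √(a² + b²) = √(0.94598 + 0.00782) = 0.97663.
True dip = arctan(0.97663) = 44.3°, dipping toward E (azimuth ≈ 095°).

44.3°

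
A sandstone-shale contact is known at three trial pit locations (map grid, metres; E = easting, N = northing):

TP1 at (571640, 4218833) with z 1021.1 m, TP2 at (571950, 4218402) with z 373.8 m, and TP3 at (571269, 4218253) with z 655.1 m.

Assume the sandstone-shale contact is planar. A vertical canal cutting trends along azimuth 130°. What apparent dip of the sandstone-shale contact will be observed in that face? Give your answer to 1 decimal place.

49.2°

Let the plane be z = a·E + b·N + c.
TP2−TP1: 310a − 431b = −647.3;  TP3−TP1: −371a − 580b = −366.
Solving gives a = −0.64082, b = 1.04094.
Unit vector along 130° is (sin 130°, cos 130°) = (0.7660, -0.6428).
Slope in that direction = a·(0.7660) + b·(-0.6428) = −1.16000.
Apparent dip = arctan|1.16000| = 49.2° (true dip is 50.7°, so apparent ≤ true as expected).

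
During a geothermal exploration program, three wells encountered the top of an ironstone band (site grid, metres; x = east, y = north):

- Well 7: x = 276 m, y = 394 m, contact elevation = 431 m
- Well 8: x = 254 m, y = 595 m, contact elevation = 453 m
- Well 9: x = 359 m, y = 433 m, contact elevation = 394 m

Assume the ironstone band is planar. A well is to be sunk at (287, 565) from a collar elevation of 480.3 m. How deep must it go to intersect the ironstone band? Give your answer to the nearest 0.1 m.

Let the plane be z = a·x + b·y + c.
Well 8−Well 7: −22a + 201b = 22;  Well 9−Well 7: 83a + 39b = −37.
Solving gives a = −0.47289, b = 0.05769.
Then c = 431 − a·276 − b·394 = 538.79.
At (287, 565): z_contact = −135.72 + 32.60 + 538.79 = 435.66 m.
Depth below ground = 480.3 − 435.66 = 44.6 m.

44.6 m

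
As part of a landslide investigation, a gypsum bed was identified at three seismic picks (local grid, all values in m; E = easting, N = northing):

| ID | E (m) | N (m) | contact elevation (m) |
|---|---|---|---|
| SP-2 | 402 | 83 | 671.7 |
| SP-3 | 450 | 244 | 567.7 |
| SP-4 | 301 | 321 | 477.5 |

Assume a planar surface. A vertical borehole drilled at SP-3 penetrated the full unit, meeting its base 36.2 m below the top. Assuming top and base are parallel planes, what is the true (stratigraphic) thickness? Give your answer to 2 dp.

28.91 m

Two edge vectors: SP-2→SP-3 = (48, 161, -104), SP-2→SP-4 = (-101, 238, -194.2).
Normal n = (SP-2→SP-3) × (SP-2→SP-4) = (-6514.2, 19825.6, 27685).
So ∂z/∂E = −n_x/n_z = 0.23530 and ∂z/∂N = −n_y/n_z = −0.71611.
|∇z| = √(a²+b²) = 0.75378, so dip δ = arctan(0.75378) = 37.01°.
True thickness = vertical thickness × cos δ = 36.2 × cos 37.01° = 28.91 m.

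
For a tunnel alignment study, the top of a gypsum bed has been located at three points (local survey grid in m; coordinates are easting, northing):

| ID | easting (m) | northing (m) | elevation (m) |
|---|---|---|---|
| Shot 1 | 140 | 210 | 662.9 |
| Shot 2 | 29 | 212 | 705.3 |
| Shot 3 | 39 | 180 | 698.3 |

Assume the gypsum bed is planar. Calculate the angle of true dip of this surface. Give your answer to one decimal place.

21.5°

Two edge vectors: Shot 1→Shot 2 = (-111, 2, 42.4), Shot 1→Shot 3 = (-101, -30, 35.4).
Normal n = (Shot 1→Shot 2) × (Shot 1→Shot 3) = (1342.8, -353, 3532).
So ∂z/∂easting = −n_x/n_z = −0.38018 and ∂z/∂northing = −n_y/n_z = 0.09994.
Gradient magnitude |∇z| = √(a² + b²) = √(0.14454 + 0.00999) = 0.39310.
True dip = arctan(0.39310) = 21.5°, dipping toward ESE (azimuth ≈ 105°).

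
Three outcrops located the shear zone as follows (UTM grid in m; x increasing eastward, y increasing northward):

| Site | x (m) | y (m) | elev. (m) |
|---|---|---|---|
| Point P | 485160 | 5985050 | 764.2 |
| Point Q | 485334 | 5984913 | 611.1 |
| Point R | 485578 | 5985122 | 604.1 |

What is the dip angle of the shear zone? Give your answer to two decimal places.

35.02°

Let the plane be z = a·x + b·y + c.
Point Q−Point P: 174a − 137b = −153.1;  Point R−Point P: 418a + 72b = −160.1.
Solving gives a = −0.47220, b = 0.51779.
Gradient magnitude |∇z| = √(a² + b²) = √(0.22298 + 0.26810) = 0.70077.
True dip = arctan(0.70077) = 35.02°, dipping toward SE (azimuth ≈ 138°).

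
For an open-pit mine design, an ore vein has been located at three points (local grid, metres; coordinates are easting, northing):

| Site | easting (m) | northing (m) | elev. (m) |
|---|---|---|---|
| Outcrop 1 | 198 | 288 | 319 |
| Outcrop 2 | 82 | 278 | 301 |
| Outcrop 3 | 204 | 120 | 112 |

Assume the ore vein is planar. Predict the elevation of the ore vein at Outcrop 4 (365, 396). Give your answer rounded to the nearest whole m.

Let the plane be z = a·easting + b·northing + c.
Outcrop 2−Outcrop 1: −116a − 10b = −18;  Outcrop 3−Outcrop 1: 6a − 168b = −207.
Solving gives a = 0.04880, b = 1.23389.
Then c = 319 − a·198 − b·288 = −46.02.
At (365, 396): z = 17.8 + 488.6 − 46.02 = 460.4 m.

460 m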